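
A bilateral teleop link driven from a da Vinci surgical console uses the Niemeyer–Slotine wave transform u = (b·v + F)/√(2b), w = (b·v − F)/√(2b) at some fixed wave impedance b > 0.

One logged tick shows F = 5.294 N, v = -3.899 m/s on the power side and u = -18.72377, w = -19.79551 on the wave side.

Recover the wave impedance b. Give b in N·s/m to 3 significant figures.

b = 48.8 N·s/m

u + w = -38.5193;  u + w = √(2b)·v, so √(2b) = -38.5193/(-3.899) = 9.8793.
b = (√(2b))²/2 = 97.6000/2 = 48.8000.
(Check via u − w = 2F/√(2b): u − w = 1.0717, 2F/√(2b) = 1.0717.)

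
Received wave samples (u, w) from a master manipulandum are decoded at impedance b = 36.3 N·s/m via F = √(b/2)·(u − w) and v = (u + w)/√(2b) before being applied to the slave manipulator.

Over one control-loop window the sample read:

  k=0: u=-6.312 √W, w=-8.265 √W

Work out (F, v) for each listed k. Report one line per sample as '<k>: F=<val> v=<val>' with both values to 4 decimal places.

k=0: u−w=1.9530, u+w=-14.5770; √(b/2)=4.2603, √(2b)=8.5206; F=4.2603×1.953=8.3203, v=-14.5770/8.5206=-1.7108

0: F=8.3203 v=-1.7108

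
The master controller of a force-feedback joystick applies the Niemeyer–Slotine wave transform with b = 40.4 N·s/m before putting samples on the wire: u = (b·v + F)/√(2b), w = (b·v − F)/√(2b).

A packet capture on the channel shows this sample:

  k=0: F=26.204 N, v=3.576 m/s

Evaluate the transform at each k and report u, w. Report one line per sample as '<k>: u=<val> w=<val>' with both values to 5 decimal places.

0: u=18.98728 w=13.15696

k=0: b·v=40.4×3.576=144.47040; √(2b)=8.98888; u=(144.47040+26.204)/8.98888=18.98728, w=(144.47040−26.204)/8.98888=13.15696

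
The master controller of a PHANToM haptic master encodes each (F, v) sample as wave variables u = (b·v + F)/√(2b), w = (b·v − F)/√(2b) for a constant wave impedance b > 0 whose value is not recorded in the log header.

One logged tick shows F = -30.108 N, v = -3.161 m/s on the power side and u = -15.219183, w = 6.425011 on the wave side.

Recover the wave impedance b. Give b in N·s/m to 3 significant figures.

b = 3.87 N·s/m

u + w = -8.794172;  u + w = √(2b)·v, so √(2b) = -8.794172/(-3.161) = 2.782085.
b = (√(2b))²/2 = 7.739999/2 = 3.870000.
(Check via u − w = 2F/√(2b): u − w = -21.644194, 2F/√(2b) = -21.644195.)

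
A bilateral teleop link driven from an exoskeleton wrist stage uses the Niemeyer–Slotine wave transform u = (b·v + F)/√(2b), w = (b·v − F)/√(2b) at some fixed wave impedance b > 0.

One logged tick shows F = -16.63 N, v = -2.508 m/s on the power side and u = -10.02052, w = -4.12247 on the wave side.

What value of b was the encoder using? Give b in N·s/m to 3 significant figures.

u + w = -14.1430;  u + w = √(2b)·v, so √(2b) = -14.1430/(-2.508) = 5.6392.
b = (√(2b))²/2 = 31.8000/2 = 15.9000.
(Check via u − w = 2F/√(2b): u − w = -5.8980, 2F/√(2b) = -5.8981.)

b = 15.9 N·s/m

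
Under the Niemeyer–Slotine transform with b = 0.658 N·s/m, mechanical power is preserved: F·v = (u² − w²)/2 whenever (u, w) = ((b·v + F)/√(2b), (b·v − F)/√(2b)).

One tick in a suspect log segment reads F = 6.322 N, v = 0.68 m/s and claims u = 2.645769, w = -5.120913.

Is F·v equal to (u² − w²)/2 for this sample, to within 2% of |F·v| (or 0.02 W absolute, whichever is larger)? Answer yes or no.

F·v = 6.322×0.68 = 4.298960 W.
(u² − w²)/2 = (7.000094 − 26.223750)/2 = -9.611828 W.
|Δ| = 13.910788;  2% of max(1, |F·v|) = 0.085979.

no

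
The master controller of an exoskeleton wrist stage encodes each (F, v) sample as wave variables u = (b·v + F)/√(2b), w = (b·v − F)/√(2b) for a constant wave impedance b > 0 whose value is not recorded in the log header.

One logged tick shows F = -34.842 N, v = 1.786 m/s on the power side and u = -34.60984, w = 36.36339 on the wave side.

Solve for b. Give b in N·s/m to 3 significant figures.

u + w = 1.75355;  u + w = √(2b)·v, so √(2b) = 1.75355/1.786 = 0.98183.
b = (√(2b))²/2 = 0.96399/2 = 0.48200.
(Check via u − w = 2F/√(2b): u − w = -70.97323, 2F/√(2b) = -70.97352.)

b = 0.482 N·s/m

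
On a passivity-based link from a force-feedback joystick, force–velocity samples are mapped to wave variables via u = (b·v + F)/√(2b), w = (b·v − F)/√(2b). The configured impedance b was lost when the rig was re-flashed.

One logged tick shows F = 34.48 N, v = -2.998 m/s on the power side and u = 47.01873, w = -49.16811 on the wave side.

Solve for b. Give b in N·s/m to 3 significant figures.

u + w = -2.1494;  u + w = √(2b)·v, so √(2b) = -2.1494/(-2.998) = 0.7169.
b = (√(2b))²/2 = 0.5140/2 = 0.2570.
(Check via u − w = 2F/√(2b): u − w = 96.1868, 2F/√(2b) = 96.1868.)

b = 0.257 N·s/m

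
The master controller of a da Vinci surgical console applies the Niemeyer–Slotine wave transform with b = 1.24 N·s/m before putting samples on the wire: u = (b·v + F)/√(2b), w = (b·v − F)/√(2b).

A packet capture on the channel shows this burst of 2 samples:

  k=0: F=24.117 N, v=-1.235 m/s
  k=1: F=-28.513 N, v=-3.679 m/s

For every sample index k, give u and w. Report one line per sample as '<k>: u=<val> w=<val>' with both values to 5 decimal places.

0: u=14.34187 w=-16.28675
1: u=-21.00262 w=15.20893

k=0: b·v=1.24×(-1.235)=-1.53140; √(2b)=1.57480; u=(-1.53140+24.117)/1.57480=14.34187, w=(-1.53140−24.117)/1.57480=-16.28675
k=1: b·v=1.24×(-3.679)=-4.56196; √(2b)=1.57480; u=(-4.56196+(-28.513))/1.57480=-21.00262, w=(-4.56196−(-28.513))/1.57480=15.20893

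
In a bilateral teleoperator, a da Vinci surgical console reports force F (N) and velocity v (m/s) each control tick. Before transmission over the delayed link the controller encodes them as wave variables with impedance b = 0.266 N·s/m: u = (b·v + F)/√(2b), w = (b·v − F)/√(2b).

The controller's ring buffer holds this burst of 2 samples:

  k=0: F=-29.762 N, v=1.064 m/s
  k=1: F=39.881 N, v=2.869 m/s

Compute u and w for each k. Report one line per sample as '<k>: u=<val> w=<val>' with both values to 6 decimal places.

0: u=-40.416302 w=41.192366
1: u=55.723999 w=-53.631398

k=0: b·v=0.266×1.064=0.283024; √(2b)=0.729383; u=(0.283024+(-29.762))/0.729383=-40.416302, w=(0.283024−(-29.762))/0.729383=41.192366
k=1: b·v=0.266×2.869=0.763154; √(2b)=0.729383; u=(0.763154+39.881)/0.729383=55.723999, w=(0.763154−39.881)/0.729383=-53.631398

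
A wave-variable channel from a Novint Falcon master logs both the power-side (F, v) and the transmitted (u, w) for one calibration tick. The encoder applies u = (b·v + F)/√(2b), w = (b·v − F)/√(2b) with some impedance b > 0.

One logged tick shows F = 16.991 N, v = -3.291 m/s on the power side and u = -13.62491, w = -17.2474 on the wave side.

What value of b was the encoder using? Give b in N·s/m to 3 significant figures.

b = 44 N·s/m

u + w = -30.87231;  u + w = √(2b)·v, so √(2b) = -30.87231/(-3.291) = 9.38083.
b = (√(2b))²/2 = 87.99996/2 = 43.99998.
(Check via u − w = 2F/√(2b): u − w = 3.62249, 2F/√(2b) = 3.62249.)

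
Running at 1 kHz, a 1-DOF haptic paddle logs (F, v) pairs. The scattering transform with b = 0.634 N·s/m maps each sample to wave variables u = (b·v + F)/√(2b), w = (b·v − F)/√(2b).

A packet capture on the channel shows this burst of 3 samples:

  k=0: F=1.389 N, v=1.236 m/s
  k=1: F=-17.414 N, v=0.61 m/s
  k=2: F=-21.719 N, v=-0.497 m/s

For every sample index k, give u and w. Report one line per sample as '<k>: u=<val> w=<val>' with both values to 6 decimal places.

0: u=1.929412 w=-0.537608
1: u=-15.121161 w=15.808055
2: u=-19.567514 w=19.007864

k=0: b·v=0.634×1.236=0.783624; √(2b)=1.126055; u=(0.783624+1.389)/1.126055=1.929412, w=(0.783624−1.389)/1.126055=-0.537608
k=1: b·v=0.634×0.61=0.386740; √(2b)=1.126055; u=(0.386740+(-17.414))/1.126055=-15.121161, w=(0.386740−(-17.414))/1.126055=15.808055
k=2: b·v=0.634×(-0.497)=-0.315098; √(2b)=1.126055; u=(-0.315098+(-21.719))/1.126055=-19.567514, w=(-0.315098−(-21.719))/1.126055=19.007864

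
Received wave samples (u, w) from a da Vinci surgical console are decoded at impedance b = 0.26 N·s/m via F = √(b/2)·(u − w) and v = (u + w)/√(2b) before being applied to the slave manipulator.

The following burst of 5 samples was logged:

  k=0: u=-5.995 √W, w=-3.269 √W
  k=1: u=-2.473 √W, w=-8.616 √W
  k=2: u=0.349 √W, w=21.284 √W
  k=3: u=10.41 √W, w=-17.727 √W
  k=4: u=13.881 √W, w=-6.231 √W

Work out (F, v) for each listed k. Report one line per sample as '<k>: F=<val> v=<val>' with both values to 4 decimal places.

0: F=-0.9829 v=-12.8469
1: F=2.2149 v=-15.3777
2: F=-7.5482 v=29.9996
3: F=10.1449 v=-10.1469
4: F=7.2515 v=10.6086

k=0: u−w=-2.7260, u+w=-9.2640; √(b/2)=0.3606, √(2b)=0.7211; F=0.3606×(-2.726)=-0.9829, v=-9.2640/0.7211=-12.8469
k=1: u−w=6.1430, u+w=-11.0890; √(b/2)=0.3606, √(2b)=0.7211; F=0.3606×6.143=2.2149, v=-11.0890/0.7211=-15.3777
k=2: u−w=-20.9350, u+w=21.6330; √(b/2)=0.3606, √(2b)=0.7211; F=0.3606×(-20.935)=-7.5482, v=21.6330/0.7211=29.9996
k=3: u−w=28.1370, u+w=-7.3170; √(b/2)=0.3606, √(2b)=0.7211; F=0.3606×28.137=10.1449, v=-7.3170/0.7211=-10.1469
k=4: u−w=20.1120, u+w=7.6500; √(b/2)=0.3606, √(2b)=0.7211; F=0.3606×20.112=7.2515, v=7.6500/0.7211=10.6086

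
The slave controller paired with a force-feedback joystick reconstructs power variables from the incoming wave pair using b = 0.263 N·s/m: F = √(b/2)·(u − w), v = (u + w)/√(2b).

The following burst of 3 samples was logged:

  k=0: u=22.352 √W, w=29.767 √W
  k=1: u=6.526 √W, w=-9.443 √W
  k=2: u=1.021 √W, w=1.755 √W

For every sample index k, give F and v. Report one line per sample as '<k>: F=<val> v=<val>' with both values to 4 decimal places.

k=0: u−w=-7.4150, u+w=52.1190; √(b/2)=0.3626, √(2b)=0.7253; F=0.3626×(-7.415)=-2.6889, v=52.1190/0.7253=71.8626
k=1: u−w=15.9690, u+w=-2.9170; √(b/2)=0.3626, √(2b)=0.7253; F=0.3626×15.969=5.7908, v=-2.9170/0.7253=-4.0220
k=2: u−w=-0.7340, u+w=2.7760; √(b/2)=0.3626, √(2b)=0.7253; F=0.3626×(-0.734)=-0.2662, v=2.7760/0.7253=3.8276

0: F=-2.6889 v=71.8626
1: F=5.7908 v=-4.0220
2: F=-0.2662 v=3.8276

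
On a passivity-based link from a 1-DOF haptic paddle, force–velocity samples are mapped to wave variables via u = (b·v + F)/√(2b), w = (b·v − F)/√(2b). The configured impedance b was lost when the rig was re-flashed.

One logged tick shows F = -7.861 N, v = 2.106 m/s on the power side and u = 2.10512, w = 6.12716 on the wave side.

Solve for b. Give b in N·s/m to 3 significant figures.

u + w = 8.23228;  u + w = √(2b)·v, so √(2b) = 8.23228/2.106 = 3.90896.
b = (√(2b))²/2 = 15.28001/2 = 7.64000.
(Check via u − w = 2F/√(2b): u − w = -4.02204, 2F/√(2b) = -4.02204.)

b = 7.64 N·s/m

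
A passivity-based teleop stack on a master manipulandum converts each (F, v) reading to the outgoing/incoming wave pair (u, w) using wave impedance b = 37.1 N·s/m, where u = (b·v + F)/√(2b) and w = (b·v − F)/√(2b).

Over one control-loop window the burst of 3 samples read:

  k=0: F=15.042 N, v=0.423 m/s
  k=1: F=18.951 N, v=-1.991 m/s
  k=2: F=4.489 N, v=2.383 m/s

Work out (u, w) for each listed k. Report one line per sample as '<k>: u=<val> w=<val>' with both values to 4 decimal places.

0: u=3.5681 w=0.0756
1: u=-6.3751 w=-10.7752
2: u=10.7846 w=9.7424

k=0: b·v=37.1×0.423=15.6933; √(2b)=8.6139; u=(15.6933+15.042)/8.6139=3.5681, w=(15.6933−15.042)/8.6139=0.0756
k=1: b·v=37.1×(-1.991)=-73.8661; √(2b)=8.6139; u=(-73.8661+18.951)/8.6139=-6.3751, w=(-73.8661−18.951)/8.6139=-10.7752
k=2: b·v=37.1×2.383=88.4093; √(2b)=8.6139; u=(88.4093+4.489)/8.6139=10.7846, w=(88.4093−4.489)/8.6139=9.7424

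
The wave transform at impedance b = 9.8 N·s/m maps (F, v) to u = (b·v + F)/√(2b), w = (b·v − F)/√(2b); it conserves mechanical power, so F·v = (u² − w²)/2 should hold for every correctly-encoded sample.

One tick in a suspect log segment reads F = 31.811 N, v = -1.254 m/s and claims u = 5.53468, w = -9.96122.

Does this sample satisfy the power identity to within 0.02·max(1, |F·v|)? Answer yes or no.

no

F·v = 31.811×(-1.254) = -39.8910 W.
(u² − w²)/2 = (30.6327 − 99.2259)/2 = -34.2966 W.
|Δ| = 5.5944;  2% of max(1, |F·v|) = 0.7978.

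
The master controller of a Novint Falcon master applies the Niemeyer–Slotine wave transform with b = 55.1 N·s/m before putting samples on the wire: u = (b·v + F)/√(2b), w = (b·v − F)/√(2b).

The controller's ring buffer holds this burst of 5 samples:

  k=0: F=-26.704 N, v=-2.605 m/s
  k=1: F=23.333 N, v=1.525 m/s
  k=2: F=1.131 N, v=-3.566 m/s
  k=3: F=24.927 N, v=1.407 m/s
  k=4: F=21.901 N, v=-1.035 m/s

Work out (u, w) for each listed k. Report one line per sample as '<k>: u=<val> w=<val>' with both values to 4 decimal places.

k=0: b·v=55.1×(-2.605)=-143.5355; √(2b)=10.4976; u=(-143.5355+(-26.704))/10.4976=-16.2170, w=(-143.5355−(-26.704))/10.4976=-11.1293
k=1: b·v=55.1×1.525=84.0275; √(2b)=10.4976; u=(84.0275+23.333)/10.4976=10.2271, w=(84.0275−23.333)/10.4976=5.7817
k=2: b·v=55.1×(-3.566)=-196.4866; √(2b)=10.4976; u=(-196.4866+1.131)/10.4976=-18.6095, w=(-196.4866−1.131)/10.4976=-18.8250
k=3: b·v=55.1×1.407=77.5257; √(2b)=10.4976; u=(77.5257+24.927)/10.4976=9.7596, w=(77.5257−24.927)/10.4976=5.0105
k=4: b·v=55.1×(-1.035)=-57.0285; √(2b)=10.4976; u=(-57.0285+21.901)/10.4976=-3.3462, w=(-57.0285−21.901)/10.4976=-7.5188

0: u=-16.2170 w=-11.1293
1: u=10.2271 w=5.7817
2: u=-18.6095 w=-18.8250
3: u=9.7596 w=5.0105
4: u=-3.3462 w=-7.5188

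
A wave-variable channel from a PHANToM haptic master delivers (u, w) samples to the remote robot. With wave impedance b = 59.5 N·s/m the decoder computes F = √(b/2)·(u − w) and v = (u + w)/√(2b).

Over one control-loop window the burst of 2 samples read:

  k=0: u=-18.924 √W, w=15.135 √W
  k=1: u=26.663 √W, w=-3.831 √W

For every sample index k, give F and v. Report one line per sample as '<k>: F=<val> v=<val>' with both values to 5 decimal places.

0: F=-185.76991 v=-0.34734
1: F=166.32513 v=2.09301

k=0: u−w=-34.05900, u+w=-3.78900; √(b/2)=5.45436, √(2b)=10.90871; F=5.45436×(-34.059)=-185.76991, v=-3.78900/10.90871=-0.34734
k=1: u−w=30.49400, u+w=22.83200; √(b/2)=5.45436, √(2b)=10.90871; F=5.45436×30.494=166.32513, v=22.83200/10.90871=2.09301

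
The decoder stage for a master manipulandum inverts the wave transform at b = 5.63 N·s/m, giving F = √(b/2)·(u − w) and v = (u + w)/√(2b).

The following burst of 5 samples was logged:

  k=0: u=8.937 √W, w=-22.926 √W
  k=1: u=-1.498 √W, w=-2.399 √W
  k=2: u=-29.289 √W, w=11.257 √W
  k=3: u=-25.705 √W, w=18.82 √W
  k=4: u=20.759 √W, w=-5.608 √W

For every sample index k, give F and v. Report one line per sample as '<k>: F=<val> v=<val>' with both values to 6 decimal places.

0: F=53.459619 v=-4.168862
1: F=1.511694 v=-1.161345
2: F=-68.027924 v=-5.373716
3: F=-74.703875 v=-2.051799
4: F=44.238452 v=4.515149

k=0: u−w=31.863000, u+w=-13.989000; √(b/2)=1.677796, √(2b)=3.355592; F=1.677796×31.863=53.459619, v=-13.989000/3.355592=-4.168862
k=1: u−w=0.901000, u+w=-3.897000; √(b/2)=1.677796, √(2b)=3.355592; F=1.677796×0.901=1.511694, v=-3.897000/3.355592=-1.161345
k=2: u−w=-40.546000, u+w=-18.032000; √(b/2)=1.677796, √(2b)=3.355592; F=1.677796×(-40.546)=-68.027924, v=-18.032000/3.355592=-5.373716
k=3: u−w=-44.525000, u+w=-6.885000; √(b/2)=1.677796, √(2b)=3.355592; F=1.677796×(-44.525)=-74.703875, v=-6.885000/3.355592=-2.051799
k=4: u−w=26.367000, u+w=15.151000; √(b/2)=1.677796, √(2b)=3.355592; F=1.677796×26.367=44.238452, v=15.151000/3.355592=4.515149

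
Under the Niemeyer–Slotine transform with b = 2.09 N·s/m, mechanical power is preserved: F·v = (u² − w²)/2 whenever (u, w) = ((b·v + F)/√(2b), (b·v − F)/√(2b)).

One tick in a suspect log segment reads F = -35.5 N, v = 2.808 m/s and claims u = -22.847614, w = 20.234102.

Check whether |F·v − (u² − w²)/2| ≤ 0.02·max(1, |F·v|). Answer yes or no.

F·v = (-35.5)×2.808 = -99.684000 W.
(u² − w²)/2 = (522.013465 − 409.418884)/2 = 56.297291 W.
|Δ| = 155.981291;  2% of max(1, |F·v|) = 1.993680.

no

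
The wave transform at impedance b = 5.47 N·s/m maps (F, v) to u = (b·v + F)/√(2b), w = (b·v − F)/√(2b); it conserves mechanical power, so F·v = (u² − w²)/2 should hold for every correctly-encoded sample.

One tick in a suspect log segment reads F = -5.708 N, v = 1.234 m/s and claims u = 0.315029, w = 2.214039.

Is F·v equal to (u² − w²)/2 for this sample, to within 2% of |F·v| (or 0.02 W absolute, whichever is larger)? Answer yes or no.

F·v = (-5.708)×1.234 = -7.043672 W.
(u² − w²)/2 = (0.099243 − 4.901969)/2 = -2.401363 W.
|Δ| = 4.642309;  2% of max(1, |F·v|) = 0.140873.

no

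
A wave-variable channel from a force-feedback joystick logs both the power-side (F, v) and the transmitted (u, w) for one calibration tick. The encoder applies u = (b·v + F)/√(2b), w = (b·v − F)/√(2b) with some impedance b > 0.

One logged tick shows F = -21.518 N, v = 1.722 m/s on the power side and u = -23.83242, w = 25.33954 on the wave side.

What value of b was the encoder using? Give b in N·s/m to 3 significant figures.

b = 0.383 N·s/m

u + w = 1.50712;  u + w = √(2b)·v, so √(2b) = 1.50712/1.722 = 0.87521.
b = (√(2b))²/2 = 0.76600/2 = 0.38300.
(Check via u − w = 2F/√(2b): u − w = -49.17196, 2F/√(2b) = -49.17193.)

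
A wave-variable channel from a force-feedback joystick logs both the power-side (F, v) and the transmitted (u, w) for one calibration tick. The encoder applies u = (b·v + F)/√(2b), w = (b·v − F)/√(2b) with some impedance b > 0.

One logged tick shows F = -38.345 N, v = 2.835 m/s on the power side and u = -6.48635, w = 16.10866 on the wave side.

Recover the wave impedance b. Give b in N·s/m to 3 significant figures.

b = 5.76 N·s/m

u + w = 9.6223;  u + w = √(2b)·v, so √(2b) = 9.6223/2.835 = 3.3941.
b = (√(2b))²/2 = 11.5200/2 = 5.7600.
(Check via u − w = 2F/√(2b): u − w = -22.5950, 2F/√(2b) = -22.5950.)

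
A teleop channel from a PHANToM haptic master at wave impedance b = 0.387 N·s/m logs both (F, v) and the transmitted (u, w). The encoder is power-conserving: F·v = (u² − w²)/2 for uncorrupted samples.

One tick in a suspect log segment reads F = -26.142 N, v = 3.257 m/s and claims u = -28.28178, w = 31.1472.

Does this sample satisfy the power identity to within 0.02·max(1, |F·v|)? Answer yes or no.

F·v = (-26.142)×3.257 = -85.1445 W.
(u² − w²)/2 = (799.8591 − 970.1481)/2 = -85.1445 W.
|Δ| = 0.0000;  2% of max(1, |F·v|) = 1.7029.

yes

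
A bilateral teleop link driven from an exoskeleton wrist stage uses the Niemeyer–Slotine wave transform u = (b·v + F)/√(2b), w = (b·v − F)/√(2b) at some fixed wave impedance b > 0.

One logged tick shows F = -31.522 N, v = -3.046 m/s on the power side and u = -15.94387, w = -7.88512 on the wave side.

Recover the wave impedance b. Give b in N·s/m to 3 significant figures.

b = 30.6 N·s/m

u + w = -23.82899;  u + w = √(2b)·v, so √(2b) = -23.82899/(-3.046) = 7.82304.
b = (√(2b))²/2 = 61.20001/2 = 30.60000.
(Check via u − w = 2F/√(2b): u − w = -8.05875, 2F/√(2b) = -8.05876.)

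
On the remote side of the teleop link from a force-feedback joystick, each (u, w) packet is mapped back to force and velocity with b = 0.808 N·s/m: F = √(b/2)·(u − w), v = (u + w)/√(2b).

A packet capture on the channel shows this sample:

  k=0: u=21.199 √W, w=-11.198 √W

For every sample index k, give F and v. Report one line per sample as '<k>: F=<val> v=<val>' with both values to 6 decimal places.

0: F=20.591855 v=7.867246

k=0: u−w=32.397000, u+w=10.001000; √(b/2)=0.635610, √(2b)=1.271220; F=0.635610×32.397=20.591855, v=10.001000/1.271220=7.867246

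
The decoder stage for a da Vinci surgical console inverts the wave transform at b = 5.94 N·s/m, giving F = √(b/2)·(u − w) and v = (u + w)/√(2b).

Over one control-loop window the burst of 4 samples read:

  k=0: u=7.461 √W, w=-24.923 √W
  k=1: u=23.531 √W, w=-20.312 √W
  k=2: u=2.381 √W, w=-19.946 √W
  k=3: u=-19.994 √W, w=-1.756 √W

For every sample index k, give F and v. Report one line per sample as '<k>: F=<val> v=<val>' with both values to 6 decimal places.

k=0: u−w=32.384000, u+w=-17.462000; √(b/2)=1.723369, √(2b)=3.446738; F=1.723369×32.384=55.809575, v=-17.462000/3.446738=-5.066240
k=1: u−w=43.843000, u+w=3.219000; √(b/2)=1.723369, √(2b)=3.446738; F=1.723369×43.843=75.557658, v=3.219000/3.446738=0.933927
k=2: u−w=22.327000, u+w=-17.565000; √(b/2)=1.723369, √(2b)=3.446738; F=1.723369×22.327=38.477655, v=-17.565000/3.446738=-5.096123
k=3: u−w=-18.238000, u+w=-21.750000; √(b/2)=1.723369, √(2b)=3.446738; F=1.723369×(-18.238)=-31.430800, v=-21.750000/3.446738=-6.310315

0: F=55.809575 v=-5.066240
1: F=75.557658 v=0.933927
2: F=38.477655 v=-5.096123
3: F=-31.430800 v=-6.310315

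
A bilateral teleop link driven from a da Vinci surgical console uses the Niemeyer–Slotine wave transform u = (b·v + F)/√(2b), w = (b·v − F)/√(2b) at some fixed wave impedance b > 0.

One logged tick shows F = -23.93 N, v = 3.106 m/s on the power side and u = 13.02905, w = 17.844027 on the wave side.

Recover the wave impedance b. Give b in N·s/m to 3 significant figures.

u + w = 30.873077;  u + w = √(2b)·v, so √(2b) = 30.873077/3.106 = 9.939819.
b = (√(2b))²/2 = 98.799997/2 = 49.399998.
(Check via u − w = 2F/√(2b): u − w = -4.814977, 2F/√(2b) = -4.814977.)

b = 49.4 N·s/m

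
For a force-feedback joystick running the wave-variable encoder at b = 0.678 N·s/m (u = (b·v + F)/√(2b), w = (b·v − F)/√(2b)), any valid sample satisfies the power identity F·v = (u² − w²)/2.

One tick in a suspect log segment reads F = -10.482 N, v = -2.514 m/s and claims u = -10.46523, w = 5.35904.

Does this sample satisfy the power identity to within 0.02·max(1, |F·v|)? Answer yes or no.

F·v = (-10.482)×(-2.514) = 26.35175 W.
(u² − w²)/2 = (109.52104 − 28.71931)/2 = 40.40086 W.
|Δ| = 14.04912;  2% of max(1, |F·v|) = 0.52703.

no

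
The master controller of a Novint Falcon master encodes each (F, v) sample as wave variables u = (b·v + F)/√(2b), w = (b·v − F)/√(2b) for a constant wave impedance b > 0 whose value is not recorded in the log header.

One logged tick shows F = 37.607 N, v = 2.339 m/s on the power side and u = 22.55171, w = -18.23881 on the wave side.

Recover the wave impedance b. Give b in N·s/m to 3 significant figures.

b = 1.7 N·s/m

u + w = 4.31290;  u + w = √(2b)·v, so √(2b) = 4.31290/2.339 = 1.84391.
b = (√(2b))²/2 = 3.40000/2 = 1.70000.
(Check via u − w = 2F/√(2b): u − w = 40.79052, 2F/√(2b) = 40.79055.)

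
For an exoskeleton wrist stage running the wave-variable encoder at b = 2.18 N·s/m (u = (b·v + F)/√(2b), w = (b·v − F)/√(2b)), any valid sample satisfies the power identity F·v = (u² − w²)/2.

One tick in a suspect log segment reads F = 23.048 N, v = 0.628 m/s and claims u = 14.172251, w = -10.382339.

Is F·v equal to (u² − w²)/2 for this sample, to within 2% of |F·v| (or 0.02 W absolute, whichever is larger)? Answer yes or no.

no

F·v = 23.048×0.628 = 14.474144 W.
(u² − w²)/2 = (200.852698 − 107.792963)/2 = 46.529868 W.
|Δ| = 32.055724;  2% of max(1, |F·v|) = 0.289483.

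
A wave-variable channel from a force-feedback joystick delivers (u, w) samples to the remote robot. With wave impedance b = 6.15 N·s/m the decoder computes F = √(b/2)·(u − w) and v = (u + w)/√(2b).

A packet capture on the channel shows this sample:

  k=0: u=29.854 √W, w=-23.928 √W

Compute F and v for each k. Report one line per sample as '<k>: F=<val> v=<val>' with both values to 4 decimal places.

0: F=94.3104 v=1.6897

k=0: u−w=53.7820, u+w=5.9260; √(b/2)=1.7536, √(2b)=3.5071; F=1.7536×53.782=94.3104, v=5.9260/3.5071=1.6897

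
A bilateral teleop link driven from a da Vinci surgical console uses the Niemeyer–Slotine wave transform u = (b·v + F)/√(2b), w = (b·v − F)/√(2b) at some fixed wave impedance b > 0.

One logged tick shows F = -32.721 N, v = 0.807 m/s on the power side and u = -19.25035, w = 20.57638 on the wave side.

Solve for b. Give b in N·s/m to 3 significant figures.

b = 1.35 N·s/m

u + w = 1.3260;  u + w = √(2b)·v, so √(2b) = 1.3260/0.807 = 1.6432.
b = (√(2b))²/2 = 2.7000/2 = 1.3500.
(Check via u − w = 2F/√(2b): u − w = -39.8267, 2F/√(2b) = -39.8269.)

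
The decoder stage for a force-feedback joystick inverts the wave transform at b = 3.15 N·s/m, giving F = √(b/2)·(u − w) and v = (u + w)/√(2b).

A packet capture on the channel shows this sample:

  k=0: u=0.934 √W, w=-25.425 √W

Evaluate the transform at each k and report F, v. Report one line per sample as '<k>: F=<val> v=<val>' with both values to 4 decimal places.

0: F=33.0803 v=-9.7574

k=0: u−w=26.3590, u+w=-24.4910; √(b/2)=1.2550, √(2b)=2.5100; F=1.2550×26.359=33.0803, v=-24.4910/2.5100=-9.7574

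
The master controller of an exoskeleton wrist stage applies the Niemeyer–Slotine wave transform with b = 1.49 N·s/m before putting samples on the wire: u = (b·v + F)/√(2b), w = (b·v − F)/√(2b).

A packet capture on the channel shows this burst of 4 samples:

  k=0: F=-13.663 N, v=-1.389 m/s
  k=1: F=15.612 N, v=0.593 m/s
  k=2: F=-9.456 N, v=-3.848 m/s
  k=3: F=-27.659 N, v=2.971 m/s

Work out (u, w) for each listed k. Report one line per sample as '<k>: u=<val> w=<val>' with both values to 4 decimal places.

k=0: b·v=1.49×(-1.389)=-2.0696; √(2b)=1.7263; u=(-2.0696+(-13.663))/1.7263=-9.1137, w=(-2.0696−(-13.663))/1.7263=6.7159
k=1: b·v=1.49×0.593=0.8836; √(2b)=1.7263; u=(0.8836+15.612)/1.7263=9.5556, w=(0.8836−15.612)/1.7263=-8.5320
k=2: b·v=1.49×(-3.848)=-5.7335; √(2b)=1.7263; u=(-5.7335+(-9.456))/1.7263=-8.7991, w=(-5.7335−(-9.456))/1.7263=2.1564
k=3: b·v=1.49×2.971=4.4268; √(2b)=1.7263; u=(4.4268+(-27.659))/1.7263=-13.4581, w=(4.4268−(-27.659))/1.7263=18.5868

0: u=-9.1137 w=6.7159
1: u=9.5556 w=-8.5320
2: u=-8.7991 w=2.1564
3: u=-13.4581 w=18.5868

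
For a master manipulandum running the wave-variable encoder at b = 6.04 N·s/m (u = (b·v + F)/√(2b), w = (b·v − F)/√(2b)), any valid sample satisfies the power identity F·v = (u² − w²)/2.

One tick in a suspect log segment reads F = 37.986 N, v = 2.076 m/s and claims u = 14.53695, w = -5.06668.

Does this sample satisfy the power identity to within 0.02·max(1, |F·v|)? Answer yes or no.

no

F·v = 37.986×2.076 = 78.8589 W.
(u² − w²)/2 = (211.3229 − 25.6712)/2 = 92.8258 W.
|Δ| = 13.9669;  2% of max(1, |F·v|) = 1.5772.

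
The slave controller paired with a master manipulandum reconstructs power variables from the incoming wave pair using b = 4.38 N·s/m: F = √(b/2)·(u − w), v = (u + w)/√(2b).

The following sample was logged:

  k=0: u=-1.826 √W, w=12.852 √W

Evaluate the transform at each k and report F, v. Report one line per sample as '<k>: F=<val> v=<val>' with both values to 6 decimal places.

k=0: u−w=-14.678000, u+w=11.026000; √(b/2)=1.479865, √(2b)=2.959730; F=1.479865×(-14.678)=-21.721456, v=11.026000/2.959730=3.725340

0: F=-21.721456 v=3.725340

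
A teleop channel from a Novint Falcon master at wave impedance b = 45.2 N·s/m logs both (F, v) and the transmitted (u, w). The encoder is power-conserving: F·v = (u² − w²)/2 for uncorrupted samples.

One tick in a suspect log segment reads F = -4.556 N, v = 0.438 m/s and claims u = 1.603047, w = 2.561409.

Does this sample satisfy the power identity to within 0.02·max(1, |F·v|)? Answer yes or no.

yes

F·v = (-4.556)×0.438 = -1.995528 W.
(u² − w²)/2 = (2.569760 − 6.560816)/2 = -1.995528 W.
|Δ| = 0.000000;  2% of max(1, |F·v|) = 0.039911.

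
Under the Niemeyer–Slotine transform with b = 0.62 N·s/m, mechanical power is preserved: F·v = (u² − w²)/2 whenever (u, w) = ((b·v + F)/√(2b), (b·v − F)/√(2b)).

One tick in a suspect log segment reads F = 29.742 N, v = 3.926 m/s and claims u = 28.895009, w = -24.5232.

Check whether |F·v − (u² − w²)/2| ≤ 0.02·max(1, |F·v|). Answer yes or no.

F·v = 29.742×3.926 = 116.767092 W.
(u² − w²)/2 = (834.921545 − 601.387338)/2 = 116.767103 W.
|Δ| = 0.000011;  2% of max(1, |F·v|) = 2.335342.

yes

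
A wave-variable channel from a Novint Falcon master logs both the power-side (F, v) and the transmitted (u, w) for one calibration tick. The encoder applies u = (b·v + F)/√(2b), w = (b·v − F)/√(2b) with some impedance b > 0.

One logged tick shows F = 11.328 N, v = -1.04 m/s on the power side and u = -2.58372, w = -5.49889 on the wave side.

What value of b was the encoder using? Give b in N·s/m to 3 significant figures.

u + w = -8.0826;  u + w = √(2b)·v, so √(2b) = -8.0826/(-1.04) = 7.7717.
b = (√(2b))²/2 = 60.3999/2 = 30.2000.
(Check via u − w = 2F/√(2b): u − w = 2.9152, 2F/√(2b) = 2.9152.)

b = 30.2 N·s/m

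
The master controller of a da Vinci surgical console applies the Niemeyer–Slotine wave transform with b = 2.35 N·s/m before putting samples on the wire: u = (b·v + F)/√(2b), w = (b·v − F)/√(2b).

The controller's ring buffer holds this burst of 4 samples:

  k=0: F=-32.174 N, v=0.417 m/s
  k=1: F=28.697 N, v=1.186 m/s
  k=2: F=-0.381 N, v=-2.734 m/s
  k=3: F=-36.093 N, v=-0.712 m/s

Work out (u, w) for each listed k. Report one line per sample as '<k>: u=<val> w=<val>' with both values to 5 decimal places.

0: u=-14.38874 w=15.29278
1: u=14.52253 w=-11.95135
2: u=-3.13933 w=-2.78784
3: u=-17.42025 w=15.87667

k=0: b·v=2.35×0.417=0.97995; √(2b)=2.16795; u=(0.97995+(-32.174))/2.16795=-14.38874, w=(0.97995−(-32.174))/2.16795=15.29278
k=1: b·v=2.35×1.186=2.78710; √(2b)=2.16795; u=(2.78710+28.697)/2.16795=14.52253, w=(2.78710−28.697)/2.16795=-11.95135
k=2: b·v=2.35×(-2.734)=-6.42490; √(2b)=2.16795; u=(-6.42490+(-0.381))/2.16795=-3.13933, w=(-6.42490−(-0.381))/2.16795=-2.78784
k=3: b·v=2.35×(-0.712)=-1.67320; √(2b)=2.16795; u=(-1.67320+(-36.093))/2.16795=-17.42025, w=(-1.67320−(-36.093))/2.16795=15.87667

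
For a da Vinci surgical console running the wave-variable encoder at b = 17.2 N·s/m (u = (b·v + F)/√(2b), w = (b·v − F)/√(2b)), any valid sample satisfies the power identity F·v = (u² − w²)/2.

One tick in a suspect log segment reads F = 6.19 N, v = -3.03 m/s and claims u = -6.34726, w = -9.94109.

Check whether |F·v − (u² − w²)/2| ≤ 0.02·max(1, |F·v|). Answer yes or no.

no

F·v = 6.19×(-3.03) = -18.7557 W.
(u² − w²)/2 = (40.2877 − 98.8253)/2 = -29.2688 W.
|Δ| = 10.5131;  2% of max(1, |F·v|) = 0.3751.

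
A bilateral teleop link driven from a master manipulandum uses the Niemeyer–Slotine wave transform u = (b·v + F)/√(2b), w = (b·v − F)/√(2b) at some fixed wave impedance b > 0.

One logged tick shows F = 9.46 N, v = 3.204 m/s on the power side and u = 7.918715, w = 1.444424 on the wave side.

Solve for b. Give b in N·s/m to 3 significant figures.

b = 4.27 N·s/m

u + w = 9.363139;  u + w = √(2b)·v, so √(2b) = 9.363139/3.204 = 2.922328.
b = (√(2b))²/2 = 8.540001/2 = 4.270001.
(Check via u − w = 2F/√(2b): u − w = 6.474291, 2F/√(2b) = 6.474290.)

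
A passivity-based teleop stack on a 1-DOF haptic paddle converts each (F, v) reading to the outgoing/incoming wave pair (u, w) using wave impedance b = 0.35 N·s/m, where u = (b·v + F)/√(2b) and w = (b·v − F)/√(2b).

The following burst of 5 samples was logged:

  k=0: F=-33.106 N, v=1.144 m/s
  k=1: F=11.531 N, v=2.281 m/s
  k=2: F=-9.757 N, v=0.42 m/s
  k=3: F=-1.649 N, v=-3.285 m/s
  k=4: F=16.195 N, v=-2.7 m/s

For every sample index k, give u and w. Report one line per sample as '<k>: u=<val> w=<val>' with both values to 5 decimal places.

k=0: b·v=0.35×1.144=0.40040; √(2b)=0.83666; u=(0.40040+(-33.106))/0.83666=-39.09067, w=(0.40040−(-33.106))/0.83666=40.04781
k=1: b·v=0.35×2.281=0.79835; √(2b)=0.83666; u=(0.79835+11.531)/0.83666=14.73639, w=(0.79835−11.531)/0.83666=-12.82797
k=2: b·v=0.35×0.42=0.14700; √(2b)=0.83666; u=(0.14700+(-9.757))/0.83666=-11.48615, w=(0.14700−(-9.757))/0.83666=11.83754
k=3: b·v=0.35×(-3.285)=-1.14975; √(2b)=0.83666; u=(-1.14975+(-1.649))/0.83666=-3.34515, w=(-1.14975−(-1.649))/0.83666=0.59672
k=4: b·v=0.35×(-2.7)=-0.94500; √(2b)=0.83666; u=(-0.94500+16.195)/0.83666=18.22724, w=(-0.94500−16.195)/0.83666=-20.48622

0: u=-39.09067 w=40.04781
1: u=14.73639 w=-12.82797
2: u=-11.48615 w=11.83754
3: u=-3.34515 w=0.59672
4: u=18.22724 w=-20.48622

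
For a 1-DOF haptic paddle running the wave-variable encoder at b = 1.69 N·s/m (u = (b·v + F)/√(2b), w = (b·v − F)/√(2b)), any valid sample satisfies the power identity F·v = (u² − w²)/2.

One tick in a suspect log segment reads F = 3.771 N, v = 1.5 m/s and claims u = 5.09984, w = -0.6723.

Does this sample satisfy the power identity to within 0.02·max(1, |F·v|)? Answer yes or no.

no

F·v = 3.771×1.5 = 5.6565 W.
(u² − w²)/2 = (26.0084 − 0.4520)/2 = 12.7782 W.
|Δ| = 7.1217;  2% of max(1, |F·v|) = 0.1131.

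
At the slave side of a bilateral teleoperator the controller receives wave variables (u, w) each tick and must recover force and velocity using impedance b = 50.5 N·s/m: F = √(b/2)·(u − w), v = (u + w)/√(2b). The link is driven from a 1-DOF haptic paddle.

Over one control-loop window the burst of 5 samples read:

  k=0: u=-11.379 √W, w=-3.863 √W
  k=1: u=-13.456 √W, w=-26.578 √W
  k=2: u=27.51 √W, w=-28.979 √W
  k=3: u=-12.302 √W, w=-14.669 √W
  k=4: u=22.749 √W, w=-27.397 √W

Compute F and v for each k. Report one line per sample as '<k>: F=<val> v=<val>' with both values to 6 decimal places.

k=0: u−w=-7.516000, u+w=-15.242000; √(b/2)=5.024938, √(2b)=10.049876; F=5.024938×(-7.516)=-37.767433, v=-15.242000/10.049876=-1.516636
k=1: u−w=13.122000, u+w=-40.034000; √(b/2)=5.024938, √(2b)=10.049876; F=5.024938×13.122=65.937234, v=-40.034000/10.049876=-3.983532
k=2: u−w=56.489000, u+w=-1.469000; √(b/2)=5.024938, √(2b)=10.049876; F=5.024938×56.489=283.853712, v=-1.469000/10.049876=-0.146171
k=3: u−w=2.367000, u+w=-26.971000; √(b/2)=5.024938, √(2b)=10.049876; F=5.024938×2.367=11.894028, v=-26.971000/10.049876=-2.683715
k=4: u−w=50.146000, u+w=-4.648000; √(b/2)=5.024938, √(2b)=10.049876; F=5.024938×50.146=251.980531, v=-4.648000/10.049876=-0.462493

0: F=-37.767433 v=-1.516636
1: F=65.937234 v=-3.983532
2: F=283.853712 v=-0.146171
3: F=11.894028 v=-2.683715
4: F=251.980531 v=-0.462493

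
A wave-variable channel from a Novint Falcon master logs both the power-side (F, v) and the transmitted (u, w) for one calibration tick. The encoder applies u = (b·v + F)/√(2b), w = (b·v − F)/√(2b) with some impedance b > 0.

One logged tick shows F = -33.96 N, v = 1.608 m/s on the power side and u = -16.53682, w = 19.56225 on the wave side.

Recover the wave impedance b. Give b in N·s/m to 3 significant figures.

b = 1.77 N·s/m

u + w = 3.0254;  u + w = √(2b)·v, so √(2b) = 3.0254/1.608 = 1.8815.
b = (√(2b))²/2 = 3.5400/2 = 1.7700.
(Check via u − w = 2F/√(2b): u − w = -36.0991, 2F/√(2b) = -36.0991.)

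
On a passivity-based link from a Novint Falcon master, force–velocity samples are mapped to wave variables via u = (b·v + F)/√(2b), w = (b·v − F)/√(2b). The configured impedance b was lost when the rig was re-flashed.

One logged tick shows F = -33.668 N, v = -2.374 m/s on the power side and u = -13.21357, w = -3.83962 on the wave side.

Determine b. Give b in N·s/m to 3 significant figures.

u + w = -17.05319;  u + w = √(2b)·v, so √(2b) = -17.05319/(-2.374) = 7.18332.
b = (√(2b))²/2 = 51.60002/2 = 25.80001.
(Check via u − w = 2F/√(2b): u − w = -9.37395, 2F/√(2b) = -9.37394.)

b = 25.8 N·s/m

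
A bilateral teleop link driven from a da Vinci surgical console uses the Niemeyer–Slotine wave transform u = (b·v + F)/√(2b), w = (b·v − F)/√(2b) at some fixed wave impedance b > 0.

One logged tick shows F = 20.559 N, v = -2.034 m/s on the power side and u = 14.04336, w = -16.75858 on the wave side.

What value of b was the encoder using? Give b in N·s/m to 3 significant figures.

b = 0.891 N·s/m

u + w = -2.7152;  u + w = √(2b)·v, so √(2b) = -2.7152/(-2.034) = 1.3349.
b = (√(2b))²/2 = 1.7820/2 = 0.8910.
(Check via u − w = 2F/√(2b): u − w = 30.8019, 2F/√(2b) = 30.8019.)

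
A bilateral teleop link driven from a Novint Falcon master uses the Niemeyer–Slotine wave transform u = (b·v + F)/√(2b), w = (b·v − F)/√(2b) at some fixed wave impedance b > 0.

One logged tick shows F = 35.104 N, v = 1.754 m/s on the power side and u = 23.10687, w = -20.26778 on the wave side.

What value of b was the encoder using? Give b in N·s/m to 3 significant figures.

b = 1.31 N·s/m

u + w = 2.83909;  u + w = √(2b)·v, so √(2b) = 2.83909/1.754 = 1.61864.
b = (√(2b))²/2 = 2.61999/2 = 1.30999.
(Check via u − w = 2F/√(2b): u − w = 43.37465, 2F/√(2b) = 43.37475.)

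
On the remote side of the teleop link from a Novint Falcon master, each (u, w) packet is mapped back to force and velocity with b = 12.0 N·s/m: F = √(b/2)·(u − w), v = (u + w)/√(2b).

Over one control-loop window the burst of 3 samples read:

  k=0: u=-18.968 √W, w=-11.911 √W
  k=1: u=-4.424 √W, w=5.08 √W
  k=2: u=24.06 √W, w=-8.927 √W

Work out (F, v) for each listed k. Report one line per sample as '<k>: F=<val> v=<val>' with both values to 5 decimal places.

0: F=-17.28605 v=-6.30315
1: F=-23.27995 v=0.13391
2: F=80.80132 v=3.08901

k=0: u−w=-7.05700, u+w=-30.87900; √(b/2)=2.44949, √(2b)=4.89898; F=2.44949×(-7.057)=-17.28605, v=-30.87900/4.89898=-6.30315
k=1: u−w=-9.50400, u+w=0.65600; √(b/2)=2.44949, √(2b)=4.89898; F=2.44949×(-9.504)=-23.27995, v=0.65600/4.89898=0.13391
k=2: u−w=32.98700, u+w=15.13300; √(b/2)=2.44949, √(2b)=4.89898; F=2.44949×32.987=80.80132, v=15.13300/4.89898=3.08901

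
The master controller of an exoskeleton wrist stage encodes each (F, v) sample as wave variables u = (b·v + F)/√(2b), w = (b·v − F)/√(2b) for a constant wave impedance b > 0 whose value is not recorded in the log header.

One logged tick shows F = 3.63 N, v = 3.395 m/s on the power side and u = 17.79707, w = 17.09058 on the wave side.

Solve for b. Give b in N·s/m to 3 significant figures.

b = 52.8 N·s/m

u + w = 34.88765;  u + w = √(2b)·v, so √(2b) = 34.88765/3.395 = 10.27619.
b = (√(2b))²/2 = 105.59999/2 = 52.79999.
(Check via u − w = 2F/√(2b): u − w = 0.70649, 2F/√(2b) = 0.70649.)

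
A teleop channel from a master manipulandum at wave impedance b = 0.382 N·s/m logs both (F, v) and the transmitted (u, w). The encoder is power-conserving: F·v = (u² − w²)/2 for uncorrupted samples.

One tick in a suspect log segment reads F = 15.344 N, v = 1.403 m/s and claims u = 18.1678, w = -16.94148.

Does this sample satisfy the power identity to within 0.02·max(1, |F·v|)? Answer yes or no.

F·v = 15.344×1.403 = 21.52763 W.
(u² − w²)/2 = (330.06896 − 287.01374)/2 = 21.52761 W.
|Δ| = 0.00003;  2% of max(1, |F·v|) = 0.43055.

yes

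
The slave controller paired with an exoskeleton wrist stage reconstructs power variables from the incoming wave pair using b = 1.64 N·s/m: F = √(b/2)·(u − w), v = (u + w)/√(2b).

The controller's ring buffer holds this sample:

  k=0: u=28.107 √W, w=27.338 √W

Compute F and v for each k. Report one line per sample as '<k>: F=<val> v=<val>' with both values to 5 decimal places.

k=0: u−w=0.76900, u+w=55.44500; √(b/2)=0.90554, √(2b)=1.81108; F=0.90554×0.769=0.69636, v=55.44500/1.81108=30.61438

0: F=0.69636 v=30.61438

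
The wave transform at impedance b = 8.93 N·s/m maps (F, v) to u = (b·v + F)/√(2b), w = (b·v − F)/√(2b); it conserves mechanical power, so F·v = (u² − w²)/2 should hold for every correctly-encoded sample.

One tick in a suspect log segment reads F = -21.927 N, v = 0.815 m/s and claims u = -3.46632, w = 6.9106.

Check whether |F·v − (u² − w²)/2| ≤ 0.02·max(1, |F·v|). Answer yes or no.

F·v = (-21.927)×0.815 = -17.8705 W.
(u² − w²)/2 = (12.0154 − 47.7564)/2 = -17.8705 W.
|Δ| = 0.0000;  2% of max(1, |F·v|) = 0.3574.

yes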